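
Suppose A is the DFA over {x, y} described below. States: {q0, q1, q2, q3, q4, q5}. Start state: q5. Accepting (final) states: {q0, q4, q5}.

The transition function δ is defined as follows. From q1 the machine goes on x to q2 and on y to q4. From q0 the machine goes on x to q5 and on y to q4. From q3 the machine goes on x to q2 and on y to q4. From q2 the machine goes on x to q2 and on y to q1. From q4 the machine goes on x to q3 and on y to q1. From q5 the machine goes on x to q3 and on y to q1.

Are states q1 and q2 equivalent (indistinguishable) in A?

States {q0} cannot be reached from the start state, so discard them.
Initial partition by acceptance: {q4,q5} | {q1,q2,q3}.
On input y, block {q1,q2,q3} splits into {q1,q3} and {q2}.
No further refinement is possible. Final partition (3 blocks): {q4,q5} | {q1,q3} | {q2}.
q1 and q2 end up in different blocks, so they are distinguishable. For instance, the string 'y' is accepted from only q1.

No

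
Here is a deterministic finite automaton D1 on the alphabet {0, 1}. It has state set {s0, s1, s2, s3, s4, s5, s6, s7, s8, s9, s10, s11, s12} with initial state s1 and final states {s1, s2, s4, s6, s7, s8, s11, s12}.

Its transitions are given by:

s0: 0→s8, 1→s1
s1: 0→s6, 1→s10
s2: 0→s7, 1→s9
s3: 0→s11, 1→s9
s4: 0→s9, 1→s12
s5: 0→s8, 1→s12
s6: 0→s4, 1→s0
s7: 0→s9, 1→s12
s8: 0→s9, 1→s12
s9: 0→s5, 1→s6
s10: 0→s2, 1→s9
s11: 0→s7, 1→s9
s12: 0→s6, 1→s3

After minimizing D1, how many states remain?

7

All states are reachable from the start state.
Start with accepting vs non-accepting: {s1,s2,s4,s6,s7,s8,s11,s12} | {s0,s3,s5,s9,s10}.
Split {s1,s2,s4,s6,s7,s8,s11,s12} by δ(·,0) → {s1,s2,s6,s11,s12} and {s4,s7,s8}.
Split {s1,s2,s6,s11,s12} by δ(·,0) → {s2,s6,s11} and {s1,s12}.
On input 0, block {s0,s3,s5,s9,s10} splits into {s0,s5} and {s3,s10} and {s9}.
On input 1, block {s2,s6,s11} splits into {s2,s11} and {s6}.
The partition is now stable with 7 blocks: {s2,s11} | {s0,s5} | {s4,s7,s8} | {s1,s12} | {s3,s10} | {s9} | {s6}.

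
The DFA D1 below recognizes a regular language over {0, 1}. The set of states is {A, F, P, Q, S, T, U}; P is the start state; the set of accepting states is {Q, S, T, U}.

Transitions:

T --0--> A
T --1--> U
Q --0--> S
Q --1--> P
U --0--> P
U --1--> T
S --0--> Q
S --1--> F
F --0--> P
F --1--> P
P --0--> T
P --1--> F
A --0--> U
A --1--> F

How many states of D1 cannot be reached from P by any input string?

2

No path from P leads to Q, S; the other 5 states are all reachable.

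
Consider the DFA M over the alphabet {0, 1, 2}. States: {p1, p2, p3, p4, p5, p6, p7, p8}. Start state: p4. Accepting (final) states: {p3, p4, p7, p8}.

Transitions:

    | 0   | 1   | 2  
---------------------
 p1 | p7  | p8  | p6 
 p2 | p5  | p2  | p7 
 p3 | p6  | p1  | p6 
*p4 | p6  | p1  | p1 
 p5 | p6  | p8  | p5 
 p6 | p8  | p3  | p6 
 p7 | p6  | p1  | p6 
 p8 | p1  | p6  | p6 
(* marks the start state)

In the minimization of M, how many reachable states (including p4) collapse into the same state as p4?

4

States {p2,p5} cannot be reached from the start state, so discard them.
Initial partition by acceptance: {p3,p4,p7,p8} | {p1,p6}.
Stable partition: {p3,p4,p7,p8} | {p1,p6} — 2 equivalence classes.
State p4 belongs to the block {p3,p4,p7,p8}, which has 4 states.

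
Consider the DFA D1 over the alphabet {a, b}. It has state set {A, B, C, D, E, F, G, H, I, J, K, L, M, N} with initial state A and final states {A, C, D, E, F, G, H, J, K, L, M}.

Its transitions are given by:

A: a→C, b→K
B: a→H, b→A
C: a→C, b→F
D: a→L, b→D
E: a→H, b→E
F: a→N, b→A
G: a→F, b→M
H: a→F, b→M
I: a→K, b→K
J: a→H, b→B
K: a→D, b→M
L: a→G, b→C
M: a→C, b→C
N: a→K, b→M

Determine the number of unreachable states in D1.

5

No path from A leads to B, E, H, I, J; the other 9 states are all reachable.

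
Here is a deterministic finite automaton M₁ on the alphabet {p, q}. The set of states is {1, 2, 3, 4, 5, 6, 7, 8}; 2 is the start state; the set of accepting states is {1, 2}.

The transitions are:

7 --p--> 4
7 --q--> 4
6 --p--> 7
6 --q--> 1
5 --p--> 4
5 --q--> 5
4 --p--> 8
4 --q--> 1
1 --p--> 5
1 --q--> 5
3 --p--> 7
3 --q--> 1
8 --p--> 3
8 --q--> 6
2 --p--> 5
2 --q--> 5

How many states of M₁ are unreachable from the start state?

0

Exploring from 2, all states are eventually visited, so none are unreachable.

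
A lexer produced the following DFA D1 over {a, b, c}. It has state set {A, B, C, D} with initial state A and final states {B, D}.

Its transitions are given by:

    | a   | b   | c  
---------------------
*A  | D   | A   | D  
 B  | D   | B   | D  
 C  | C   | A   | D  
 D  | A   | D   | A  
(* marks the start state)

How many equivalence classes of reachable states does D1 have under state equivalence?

2

Reachable states from the start: {A,D}. Unreachable: {B,C} — drop them.
Start with accepting vs non-accepting: {D} | {A}.
Stable partition: {D} | {A} — 2 equivalence classes.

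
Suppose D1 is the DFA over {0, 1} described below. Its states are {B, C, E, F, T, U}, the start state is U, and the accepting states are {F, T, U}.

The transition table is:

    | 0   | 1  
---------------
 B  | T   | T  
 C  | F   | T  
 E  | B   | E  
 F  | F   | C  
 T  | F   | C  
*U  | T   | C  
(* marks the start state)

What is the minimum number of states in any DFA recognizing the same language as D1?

2

States {B,E} cannot be reached from the start state, so discard them.
Initial partition by acceptance: {F,T,U} | {C}.
Stable partition: {F,T,U} | {C} — 2 equivalence classes.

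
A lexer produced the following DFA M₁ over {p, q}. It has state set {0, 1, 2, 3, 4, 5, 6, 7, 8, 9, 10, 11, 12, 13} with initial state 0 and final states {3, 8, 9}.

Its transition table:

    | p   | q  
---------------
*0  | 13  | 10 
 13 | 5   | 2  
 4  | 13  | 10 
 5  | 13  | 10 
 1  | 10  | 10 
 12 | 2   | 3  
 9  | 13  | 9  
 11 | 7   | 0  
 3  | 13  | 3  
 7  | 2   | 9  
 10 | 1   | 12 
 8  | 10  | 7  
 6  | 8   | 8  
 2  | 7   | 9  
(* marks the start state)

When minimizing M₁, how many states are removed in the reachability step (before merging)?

BFS from 0 reaches {0, 1, 2, 3, 5, 7, 9, 10, 12, 13}; the 4 state(s) 4, 6, 8, 11 are never visited.

4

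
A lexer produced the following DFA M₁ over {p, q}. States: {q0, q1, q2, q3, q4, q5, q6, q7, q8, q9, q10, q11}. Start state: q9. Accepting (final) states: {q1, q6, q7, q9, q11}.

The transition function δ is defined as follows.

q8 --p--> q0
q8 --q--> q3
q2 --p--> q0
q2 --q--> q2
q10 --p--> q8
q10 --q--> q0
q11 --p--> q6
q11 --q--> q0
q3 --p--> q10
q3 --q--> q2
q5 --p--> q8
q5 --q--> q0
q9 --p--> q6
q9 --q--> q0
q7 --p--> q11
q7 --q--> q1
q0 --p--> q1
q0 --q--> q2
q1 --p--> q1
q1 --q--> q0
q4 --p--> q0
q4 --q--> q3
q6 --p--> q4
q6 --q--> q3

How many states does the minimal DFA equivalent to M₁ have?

8

States {q5,q7,q11} cannot be reached from the start state, so discard them.
Initial partition by acceptance: {q1,q6,q9} | {q0,q2,q3,q4,q8,q10}.
On input p, block {q1,q6,q9} splits into {q1,q9} and {q6}.
Split {q1,q9} by δ(·,p) → {q1} and {q9}.
Split {q0,q2,q3,q4,q8,q10} by δ(·,p) → {q2,q3,q4,q8,q10} and {q0}.
On input p, block {q2,q3,q4,q8,q10} splits into {q2,q4,q8} and {q3,q10}.
Refine {q2,q4,q8} on symbol q: members go to different blocks, giving {q4,q8} and {q2}.
On input p, block {q3,q10} splits into {q3} and {q10}.
Stable partition: {q1} | {q4,q8} | {q6} | {q9} | {q0} | {q3} | {q2} | {q10} — 8 equivalence classes.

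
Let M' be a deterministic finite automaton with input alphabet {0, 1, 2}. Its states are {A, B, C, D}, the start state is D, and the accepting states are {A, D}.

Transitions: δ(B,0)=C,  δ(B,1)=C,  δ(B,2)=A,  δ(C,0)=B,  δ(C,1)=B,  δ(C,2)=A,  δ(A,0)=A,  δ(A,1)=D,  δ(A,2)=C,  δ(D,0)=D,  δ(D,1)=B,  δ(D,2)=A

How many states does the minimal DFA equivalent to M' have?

All states are reachable from the start state.
P0 = {A,D} | {B,C}.
Split {A,D} by δ(·,1) → {A} and {D}.
Stable partition: {A} | {B,C} | {D} — 3 equivalence classes.

3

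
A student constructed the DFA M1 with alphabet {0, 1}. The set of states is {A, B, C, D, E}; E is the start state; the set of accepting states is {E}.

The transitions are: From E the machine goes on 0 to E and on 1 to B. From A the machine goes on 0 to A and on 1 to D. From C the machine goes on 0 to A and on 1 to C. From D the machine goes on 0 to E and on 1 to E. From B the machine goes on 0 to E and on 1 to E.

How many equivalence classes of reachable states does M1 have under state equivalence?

2

Reachable states from the start: {B,E}. Unreachable: {A,C,D} — drop them.
Initial partition by acceptance: {E} | {B}.
Stable partition: {E} | {B} — 2 equivalence classes.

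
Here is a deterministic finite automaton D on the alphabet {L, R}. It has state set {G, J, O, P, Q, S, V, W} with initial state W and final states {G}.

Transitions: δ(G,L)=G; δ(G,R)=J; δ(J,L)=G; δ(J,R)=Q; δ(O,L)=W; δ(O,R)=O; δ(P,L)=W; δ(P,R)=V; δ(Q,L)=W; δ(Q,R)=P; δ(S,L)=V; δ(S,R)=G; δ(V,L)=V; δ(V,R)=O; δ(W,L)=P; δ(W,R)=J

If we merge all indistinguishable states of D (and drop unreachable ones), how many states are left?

First remove the unreachable states {S}; 7 states remain.
Start with accepting vs non-accepting: {G} | {J,O,P,Q,V,W}.
On input L, block {J,O,P,Q,V,W} splits into {O,P,Q,V,W} and {J}.
On input R, block {O,P,Q,V,W} splits into {O,P,Q,V} and {W}.
On input L, block {O,P,Q,V} splits into {O,P,Q} and {V}.
Split {O,P,Q} by δ(·,R) → {O,Q} and {P}.
On input R, block {O,Q} splits into {Q} and {O}.
No further refinement is possible. Final partition (7 blocks): {G} | {Q} | {J} | {W} | {V} | {P} | {O}.

7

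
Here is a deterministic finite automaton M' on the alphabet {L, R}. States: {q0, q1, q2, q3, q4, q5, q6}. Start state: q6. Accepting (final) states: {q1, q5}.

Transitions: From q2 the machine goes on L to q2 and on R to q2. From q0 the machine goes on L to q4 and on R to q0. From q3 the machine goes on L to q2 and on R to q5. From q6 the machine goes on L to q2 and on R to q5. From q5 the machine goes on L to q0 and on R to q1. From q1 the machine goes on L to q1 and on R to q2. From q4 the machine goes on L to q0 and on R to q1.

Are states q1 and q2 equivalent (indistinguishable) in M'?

States {q3} cannot be reached from the start state, so discard them.
P0 = {q1,q5} | {q0,q2,q4,q6}.
Split {q1,q5} by δ(·,L) → {q1} and {q5}.
On input R, block {q0,q2,q4,q6} splits into {q0,q2} and {q4} and {q6}.
Split {q0,q2} by δ(·,L) → {q0} and {q2}.
Stable partition: {q1} | {q0} | {q5} | {q4} | {q6} | {q2} — 6 equivalence classes.
q1 and q2 end up in different blocks, so they are distinguishable. For instance, the string 'ε' is accepted from only q1.

No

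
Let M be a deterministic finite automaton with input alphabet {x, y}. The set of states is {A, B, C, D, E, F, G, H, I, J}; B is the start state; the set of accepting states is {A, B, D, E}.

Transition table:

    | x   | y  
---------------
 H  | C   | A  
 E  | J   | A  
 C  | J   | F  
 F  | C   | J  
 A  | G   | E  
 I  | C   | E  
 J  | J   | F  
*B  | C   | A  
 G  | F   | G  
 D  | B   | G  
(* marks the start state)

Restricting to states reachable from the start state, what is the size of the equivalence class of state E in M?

3

First remove the unreachable states {D,H,I}; 7 states remain.
Initial partition by acceptance: {A,B,E} | {C,F,G,J}.
The partition is now stable with 2 blocks: {A,B,E} | {C,F,G,J}.
The equivalence class containing E is {A,B,E}, of size 3.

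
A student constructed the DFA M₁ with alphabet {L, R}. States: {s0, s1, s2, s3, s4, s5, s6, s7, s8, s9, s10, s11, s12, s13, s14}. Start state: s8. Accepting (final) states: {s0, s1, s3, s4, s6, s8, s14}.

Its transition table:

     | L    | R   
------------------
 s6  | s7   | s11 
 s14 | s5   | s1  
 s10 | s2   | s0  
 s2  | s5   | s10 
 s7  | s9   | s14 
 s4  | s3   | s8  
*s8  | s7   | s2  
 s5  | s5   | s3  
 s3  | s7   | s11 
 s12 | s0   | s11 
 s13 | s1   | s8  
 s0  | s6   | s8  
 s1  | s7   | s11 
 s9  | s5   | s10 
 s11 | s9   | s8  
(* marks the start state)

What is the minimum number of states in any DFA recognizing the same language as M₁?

Reachable states from the start: {s0,s1,s2,s3,s5,s6,s7,s8,s9,s10,s11,s14}. Unreachable: {s4,s12,s13} — drop them.
Initial partition by acceptance: {s0,s1,s3,s6,s8,s14} | {s2,s5,s7,s9,s10,s11}.
Refine {s0,s1,s3,s6,s8,s14} on symbol L: members go to different blocks, giving {s1,s3,s6,s8,s14} and {s0}.
Split {s1,s3,s6,s8,s14} by δ(·,R) → {s1,s3,s6,s8} and {s14}.
On input R, block {s2,s5,s7,s9,s10,s11} splits into {s2,s9} and {s5,s11} and {s7} and {s10}.
On input R, block {s1,s3,s6,s8} splits into {s1,s3,s6} and {s8}.
Split {s5,s11} by δ(·,L) → {s5} and {s11}.
No further refinement is possible. Final partition (9 blocks): {s1,s3,s6} | {s2,s9} | {s0} | {s14} | {s5} | {s7} | {s10} | {s8} | {s11}.

9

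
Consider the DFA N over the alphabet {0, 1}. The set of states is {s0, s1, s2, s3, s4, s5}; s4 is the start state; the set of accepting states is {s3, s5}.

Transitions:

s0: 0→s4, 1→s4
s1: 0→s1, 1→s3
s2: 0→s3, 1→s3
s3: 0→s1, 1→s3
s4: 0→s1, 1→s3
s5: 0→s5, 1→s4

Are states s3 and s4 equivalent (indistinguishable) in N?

First remove the unreachable states {s0,s2,s5}; 3 states remain.
Initial partition by acceptance: {s3} | {s1,s4}.
No further refinement is possible. Final partition (2 blocks): {s3} | {s1,s4}.
s3 and s4 end up in different blocks, so they are distinguishable. For instance, the string 'ε' is accepted from only s3.

No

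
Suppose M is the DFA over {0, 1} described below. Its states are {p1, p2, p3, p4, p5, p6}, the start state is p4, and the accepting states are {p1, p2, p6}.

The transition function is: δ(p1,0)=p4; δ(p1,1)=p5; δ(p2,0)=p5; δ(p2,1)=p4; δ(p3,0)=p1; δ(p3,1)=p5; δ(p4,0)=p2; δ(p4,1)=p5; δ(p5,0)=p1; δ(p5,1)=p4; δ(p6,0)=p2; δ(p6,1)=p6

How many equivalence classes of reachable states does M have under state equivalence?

2

States {p3,p6} cannot be reached from the start state, so discard them.
Start with accepting vs non-accepting: {p1,p2} | {p4,p5}.
No further refinement is possible. Final partition (2 blocks): {p1,p2} | {p4,p5}.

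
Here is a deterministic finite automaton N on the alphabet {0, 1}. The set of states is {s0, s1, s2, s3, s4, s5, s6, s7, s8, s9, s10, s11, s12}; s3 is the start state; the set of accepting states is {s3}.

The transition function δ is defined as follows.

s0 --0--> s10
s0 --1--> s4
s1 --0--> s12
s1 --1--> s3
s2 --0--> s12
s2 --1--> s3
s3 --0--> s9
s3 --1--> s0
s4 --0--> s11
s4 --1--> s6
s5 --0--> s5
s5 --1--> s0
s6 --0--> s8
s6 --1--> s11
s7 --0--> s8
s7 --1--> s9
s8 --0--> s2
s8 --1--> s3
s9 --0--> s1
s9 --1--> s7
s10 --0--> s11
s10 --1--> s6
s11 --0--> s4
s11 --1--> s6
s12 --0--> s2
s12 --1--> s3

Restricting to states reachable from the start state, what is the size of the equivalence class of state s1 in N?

Reachable states from the start: {s0,s1,s2,s3,s4,s6,s7,s8,s9,s10,s11,s12}. Unreachable: {s5} — drop them.
P0 = {s3} | {s0,s1,s2,s4,s6,s7,s8,s9,s10,s11,s12}.
Refine {s0,s1,s2,s4,s6,s7,s8,s9,s10,s11,s12} on symbol 1: members go to different blocks, giving {s0,s4,s6,s7,s9,s10,s11} and {s1,s2,s8,s12}.
Split {s0,s4,s6,s7,s9,s10,s11} by δ(·,0) → {s0,s4,s10,s11} and {s6,s7,s9}.
Split {s0,s4,s10,s11} by δ(·,1) → {s4,s10,s11} and {s0}.
On input 1, block {s6,s7,s9} splits into {s7,s9} and {s6}.
No further refinement is possible. Final partition (6 blocks): {s3} | {s4,s10,s11} | {s1,s2,s8,s12} | {s7,s9} | {s0} | {s6}.
The equivalence class containing s1 is {s1,s2,s8,s12}, of size 4.

4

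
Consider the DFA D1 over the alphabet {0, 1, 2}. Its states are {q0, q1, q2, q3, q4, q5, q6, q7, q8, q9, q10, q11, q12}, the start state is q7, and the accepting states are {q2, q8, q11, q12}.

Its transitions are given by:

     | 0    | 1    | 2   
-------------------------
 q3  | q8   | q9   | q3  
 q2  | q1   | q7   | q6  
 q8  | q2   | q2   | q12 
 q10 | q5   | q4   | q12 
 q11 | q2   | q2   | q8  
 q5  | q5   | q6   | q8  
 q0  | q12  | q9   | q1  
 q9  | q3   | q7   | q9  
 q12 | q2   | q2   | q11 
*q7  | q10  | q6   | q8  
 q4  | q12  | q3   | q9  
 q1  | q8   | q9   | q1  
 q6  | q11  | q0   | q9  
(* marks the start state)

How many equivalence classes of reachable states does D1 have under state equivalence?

Every state is reachable, so we keep all 13.
Initial partition by acceptance: {q2,q8,q11,q12} | {q0,q1,q3,q4,q5,q6,q7,q9,q10}.
Refine {q2,q8,q11,q12} on symbol 0: members go to different blocks, giving {q8,q11,q12} and {q2}.
Split {q0,q1,q3,q4,q5,q6,q7,q9,q10} by δ(·,0) → {q0,q1,q3,q4,q6} and {q5,q7,q9,q10}.
On input 1, block {q0,q1,q3,q4,q6} splits into {q0,q1,q3} and {q4,q6}.
Split {q5,q7,q9,q10} by δ(·,0) → {q5,q7,q10} and {q9}.
No further refinement is possible. Final partition (6 blocks): {q8,q11,q12} | {q0,q1,q3} | {q2} | {q5,q7,q10} | {q4,q6} | {q9}.

6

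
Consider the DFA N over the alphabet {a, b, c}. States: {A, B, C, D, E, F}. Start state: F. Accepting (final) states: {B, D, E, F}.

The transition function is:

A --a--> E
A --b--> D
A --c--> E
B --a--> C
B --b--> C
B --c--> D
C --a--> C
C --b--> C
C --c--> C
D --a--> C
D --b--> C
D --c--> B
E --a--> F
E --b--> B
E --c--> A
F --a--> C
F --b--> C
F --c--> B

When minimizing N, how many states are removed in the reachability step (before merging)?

No path from F leads to A, E; the other 4 states are all reachable.

2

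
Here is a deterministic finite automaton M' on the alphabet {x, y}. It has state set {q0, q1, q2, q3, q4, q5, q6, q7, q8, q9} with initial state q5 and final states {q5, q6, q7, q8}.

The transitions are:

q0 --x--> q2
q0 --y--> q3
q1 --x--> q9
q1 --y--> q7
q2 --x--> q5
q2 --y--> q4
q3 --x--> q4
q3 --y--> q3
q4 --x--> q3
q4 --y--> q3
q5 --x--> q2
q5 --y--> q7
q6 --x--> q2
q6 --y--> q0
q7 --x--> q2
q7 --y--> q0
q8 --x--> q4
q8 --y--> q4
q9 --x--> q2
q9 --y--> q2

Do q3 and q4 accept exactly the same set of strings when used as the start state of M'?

First remove the unreachable states {q1,q6,q8,q9}; 6 states remain.
P0 = {q5,q7} | {q0,q2,q3,q4}.
Refine {q5,q7} on symbol y: members go to different blocks, giving {q5} and {q7}.
Refine {q0,q2,q3,q4} on symbol x: members go to different blocks, giving {q0,q3,q4} and {q2}.
On input x, block {q0,q3,q4} splits into {q3,q4} and {q0}.
No further refinement is possible. Final partition (5 blocks): {q5} | {q3,q4} | {q7} | {q2} | {q0}.
q3 and q4 lie in the same block of the stable partition, so they are equivalent — no string distinguishes them.

Yes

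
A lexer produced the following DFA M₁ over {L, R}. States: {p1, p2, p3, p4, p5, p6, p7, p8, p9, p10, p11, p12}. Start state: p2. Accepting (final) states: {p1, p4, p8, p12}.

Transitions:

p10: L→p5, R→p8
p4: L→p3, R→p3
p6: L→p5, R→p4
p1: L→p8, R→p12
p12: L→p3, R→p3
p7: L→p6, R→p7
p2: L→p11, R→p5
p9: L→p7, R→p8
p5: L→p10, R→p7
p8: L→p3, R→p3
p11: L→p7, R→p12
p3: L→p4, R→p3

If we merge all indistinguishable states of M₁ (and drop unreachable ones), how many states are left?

4

States {p1,p9} cannot be reached from the start state, so discard them.
P0 = {p4,p8,p12} | {p2,p3,p5,p6,p7,p10,p11}.
Refine {p2,p3,p5,p6,p7,p10,p11} on symbol L: members go to different blocks, giving {p2,p5,p6,p7,p10,p11} and {p3}.
On input R, block {p2,p5,p6,p7,p10,p11} splits into {p2,p5,p7} and {p6,p10,p11}.
Stable partition: {p4,p8,p12} | {p2,p5,p7} | {p3} | {p6,p10,p11} — 4 equivalence classes.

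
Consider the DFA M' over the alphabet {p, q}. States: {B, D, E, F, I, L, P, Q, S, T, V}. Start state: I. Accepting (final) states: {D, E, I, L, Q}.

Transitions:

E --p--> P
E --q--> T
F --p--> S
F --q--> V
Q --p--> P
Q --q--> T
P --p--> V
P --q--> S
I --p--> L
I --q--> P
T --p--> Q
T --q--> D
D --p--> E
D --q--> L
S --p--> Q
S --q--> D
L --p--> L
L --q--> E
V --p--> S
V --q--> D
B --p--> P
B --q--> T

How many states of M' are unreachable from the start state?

No path from I leads to B, F; the other 9 states are all reachable.

2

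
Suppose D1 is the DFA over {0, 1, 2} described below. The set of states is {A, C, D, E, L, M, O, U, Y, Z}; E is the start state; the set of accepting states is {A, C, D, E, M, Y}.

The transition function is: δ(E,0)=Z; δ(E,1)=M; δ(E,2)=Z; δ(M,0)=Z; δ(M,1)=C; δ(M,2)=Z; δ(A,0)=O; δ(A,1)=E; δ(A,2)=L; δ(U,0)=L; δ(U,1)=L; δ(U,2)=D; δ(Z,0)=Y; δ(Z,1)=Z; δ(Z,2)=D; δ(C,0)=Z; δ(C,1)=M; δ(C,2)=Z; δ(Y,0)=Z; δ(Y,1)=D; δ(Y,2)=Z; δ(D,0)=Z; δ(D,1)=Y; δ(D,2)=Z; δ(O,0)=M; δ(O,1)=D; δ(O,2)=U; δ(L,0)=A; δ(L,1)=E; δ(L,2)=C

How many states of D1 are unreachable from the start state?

4

Starting at E and following transitions, the reachable set is {C, D, E, M, Y, Z}. That leaves A, L, O, U unreachable — 4 in total.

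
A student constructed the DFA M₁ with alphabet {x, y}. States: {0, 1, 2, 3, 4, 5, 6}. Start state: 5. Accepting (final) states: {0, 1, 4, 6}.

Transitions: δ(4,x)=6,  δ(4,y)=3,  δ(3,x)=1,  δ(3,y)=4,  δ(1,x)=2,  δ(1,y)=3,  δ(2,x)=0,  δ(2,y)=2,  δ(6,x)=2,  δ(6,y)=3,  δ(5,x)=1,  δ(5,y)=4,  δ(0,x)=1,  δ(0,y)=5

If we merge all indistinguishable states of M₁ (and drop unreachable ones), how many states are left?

All states are reachable from the start state.
P0 = {0,1,4,6} | {2,3,5}.
On input x, block {0,1,4,6} splits into {0,4} and {1,6}.
Split {2,3,5} by δ(·,x) → {3,5} and {2}.
No further refinement is possible. Final partition (4 blocks): {0,4} | {3,5} | {1,6} | {2}.

4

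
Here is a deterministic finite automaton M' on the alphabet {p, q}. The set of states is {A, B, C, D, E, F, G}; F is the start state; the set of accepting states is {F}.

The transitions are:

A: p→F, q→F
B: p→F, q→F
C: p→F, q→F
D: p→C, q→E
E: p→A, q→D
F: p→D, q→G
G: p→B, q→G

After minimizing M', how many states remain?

P0 = {F} | {A,B,C,D,E,G}.
Refine {A,B,C,D,E,G} on symbol p: members go to different blocks, giving {A,B,C} and {D,E,G}.
Stable partition: {F} | {A,B,C} | {D,E,G} — 3 equivalence classes.

3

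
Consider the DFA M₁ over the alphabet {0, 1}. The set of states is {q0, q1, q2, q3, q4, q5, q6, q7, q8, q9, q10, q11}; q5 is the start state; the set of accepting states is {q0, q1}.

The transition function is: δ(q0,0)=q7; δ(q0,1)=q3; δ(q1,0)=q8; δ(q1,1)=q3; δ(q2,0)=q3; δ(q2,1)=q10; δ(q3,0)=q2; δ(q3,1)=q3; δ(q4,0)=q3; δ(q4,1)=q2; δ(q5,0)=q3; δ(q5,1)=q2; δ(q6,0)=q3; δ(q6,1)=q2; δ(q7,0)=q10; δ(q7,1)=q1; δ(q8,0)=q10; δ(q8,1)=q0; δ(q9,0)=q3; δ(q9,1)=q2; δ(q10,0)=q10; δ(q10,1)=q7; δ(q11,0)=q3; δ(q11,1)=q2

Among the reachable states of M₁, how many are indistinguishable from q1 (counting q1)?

States {q4,q6,q9,q11} cannot be reached from the start state, so discard them.
Initial partition by acceptance: {q0,q1} | {q2,q3,q5,q7,q8,q10}.
Split {q2,q3,q5,q7,q8,q10} by δ(·,1) → {q2,q3,q5,q10} and {q7,q8}.
Refine {q2,q3,q5,q10} on symbol 1: members go to different blocks, giving {q2,q3,q5} and {q10}.
Split {q2,q3,q5} by δ(·,1) → {q3,q5} and {q2}.
Split {q3,q5} by δ(·,0) → {q3} and {q5}.
Stable partition: {q0,q1} | {q3} | {q7,q8} | {q10} | {q2} | {q5} — 6 equivalence classes.
State q1 belongs to the block {q0,q1}, which has 2 states.

2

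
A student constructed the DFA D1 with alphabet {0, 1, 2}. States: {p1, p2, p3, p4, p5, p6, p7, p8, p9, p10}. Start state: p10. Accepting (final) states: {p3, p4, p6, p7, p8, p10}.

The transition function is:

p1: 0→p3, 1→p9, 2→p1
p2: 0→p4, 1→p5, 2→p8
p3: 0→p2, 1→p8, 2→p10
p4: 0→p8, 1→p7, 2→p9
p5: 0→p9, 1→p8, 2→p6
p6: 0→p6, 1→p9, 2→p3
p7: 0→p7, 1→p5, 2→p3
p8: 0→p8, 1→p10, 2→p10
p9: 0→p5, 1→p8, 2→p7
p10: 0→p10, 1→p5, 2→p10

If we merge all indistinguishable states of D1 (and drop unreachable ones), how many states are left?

7

First remove the unreachable states {p1}; 9 states remain.
Initial partition by acceptance: {p3,p4,p6,p7,p8,p10} | {p2,p5,p9}.
On input 0, block {p3,p4,p6,p7,p8,p10} splits into {p4,p6,p7,p8,p10} and {p3}.
Refine {p4,p6,p7,p8,p10} on symbol 1: members go to different blocks, giving {p6,p7,p10} and {p4,p8}.
On input 2, block {p6,p7,p10} splits into {p6,p7} and {p10}.
Split {p2,p5,p9} by δ(·,0) → {p5,p9} and {p2}.
Refine {p4,p8} on symbol 1: members go to different blocks, giving {p4} and {p8}.
Stable partition: {p6,p7} | {p5,p9} | {p3} | {p4} | {p10} | {p2} | {p8} — 7 equivalence classes.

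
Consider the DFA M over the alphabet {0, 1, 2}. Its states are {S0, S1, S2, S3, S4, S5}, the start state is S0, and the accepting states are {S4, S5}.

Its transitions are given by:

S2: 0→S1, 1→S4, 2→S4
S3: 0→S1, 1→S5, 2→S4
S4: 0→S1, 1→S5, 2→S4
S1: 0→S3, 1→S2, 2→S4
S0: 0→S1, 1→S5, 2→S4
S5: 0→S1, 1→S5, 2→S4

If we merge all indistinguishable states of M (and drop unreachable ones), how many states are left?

3

P0 = {S4,S5} | {S0,S1,S2,S3}.
Refine {S0,S1,S2,S3} on symbol 1: members go to different blocks, giving {S0,S2,S3} and {S1}.
No further refinement is possible. Final partition (3 blocks): {S4,S5} | {S0,S2,S3} | {S1}.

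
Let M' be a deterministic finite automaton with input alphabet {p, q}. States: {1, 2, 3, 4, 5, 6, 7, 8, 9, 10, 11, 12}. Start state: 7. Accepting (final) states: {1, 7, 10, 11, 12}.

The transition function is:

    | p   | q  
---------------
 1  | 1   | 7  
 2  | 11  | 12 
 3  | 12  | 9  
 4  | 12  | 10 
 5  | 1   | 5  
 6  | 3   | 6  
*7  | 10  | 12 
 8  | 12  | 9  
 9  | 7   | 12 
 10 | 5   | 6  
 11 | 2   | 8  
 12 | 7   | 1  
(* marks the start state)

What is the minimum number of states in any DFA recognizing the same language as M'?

Reachable states from the start: {1,3,5,6,7,9,10,12}. Unreachable: {2,4,8,11} — drop them.
Start with accepting vs non-accepting: {1,7,10,12} | {3,5,6,9}.
Refine {1,7,10,12} on symbol p: members go to different blocks, giving {1,7,12} and {10}.
On input p, block {1,7,12} splits into {1,12} and {7}.
On input p, block {1,12} splits into {1} and {12}.
Refine {3,5,6,9} on symbol p: members go to different blocks, giving {3} and {5} and {6} and {9}.
No further refinement is possible. Final partition (8 blocks): {1} | {3} | {10} | {7} | {12} | {5} | {6} | {9}.

8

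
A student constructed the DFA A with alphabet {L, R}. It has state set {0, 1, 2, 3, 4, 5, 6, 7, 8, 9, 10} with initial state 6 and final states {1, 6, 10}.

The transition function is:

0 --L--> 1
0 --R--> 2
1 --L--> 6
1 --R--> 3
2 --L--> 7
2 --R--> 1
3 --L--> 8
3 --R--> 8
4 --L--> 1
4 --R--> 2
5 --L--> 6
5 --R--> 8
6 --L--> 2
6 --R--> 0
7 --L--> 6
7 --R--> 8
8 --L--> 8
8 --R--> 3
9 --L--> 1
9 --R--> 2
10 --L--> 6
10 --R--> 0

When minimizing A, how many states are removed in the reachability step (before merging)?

4

Starting at 6 and following transitions, the reachable set is {0, 1, 2, 3, 6, 7, 8}. That leaves 4, 5, 9, 10 unreachable — 4 in total.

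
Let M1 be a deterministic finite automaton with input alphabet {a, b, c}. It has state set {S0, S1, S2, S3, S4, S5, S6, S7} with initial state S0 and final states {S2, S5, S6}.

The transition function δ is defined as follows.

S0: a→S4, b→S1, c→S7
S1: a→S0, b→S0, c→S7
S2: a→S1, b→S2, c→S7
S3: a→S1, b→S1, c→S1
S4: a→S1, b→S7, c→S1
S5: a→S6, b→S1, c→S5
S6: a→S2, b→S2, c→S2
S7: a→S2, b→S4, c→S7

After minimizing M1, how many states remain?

Reachable states from the start: {S0,S1,S2,S4,S7}. Unreachable: {S3,S5,S6} — drop them.
Start with accepting vs non-accepting: {S2} | {S0,S1,S4,S7}.
On input a, block {S0,S1,S4,S7} splits into {S0,S1,S4} and {S7}.
On input b, block {S0,S1,S4} splits into {S0,S1} and {S4}.
Refine {S0,S1} on symbol a: members go to different blocks, giving {S0} and {S1}.
The partition is now stable with 5 blocks: {S2} | {S0} | {S7} | {S4} | {S1}.

5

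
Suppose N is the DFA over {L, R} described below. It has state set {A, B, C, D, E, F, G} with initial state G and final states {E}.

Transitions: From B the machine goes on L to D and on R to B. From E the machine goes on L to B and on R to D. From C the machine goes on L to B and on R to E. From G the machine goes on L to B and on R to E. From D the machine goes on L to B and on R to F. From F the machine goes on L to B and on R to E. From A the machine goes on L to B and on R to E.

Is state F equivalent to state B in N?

Reachable states from the start: {B,D,E,F,G}. Unreachable: {A,C} — drop them.
Start with accepting vs non-accepting: {E} | {B,D,F,G}.
Split {B,D,F,G} by δ(·,R) → {B,D} and {F,G}.
Refine {B,D} on symbol R: members go to different blocks, giving {B} and {D}.
No further refinement is possible. Final partition (4 blocks): {E} | {B} | {F,G} | {D}.
F and B end up in different blocks, so they are distinguishable. For instance, the string 'R' is accepted from only F.

No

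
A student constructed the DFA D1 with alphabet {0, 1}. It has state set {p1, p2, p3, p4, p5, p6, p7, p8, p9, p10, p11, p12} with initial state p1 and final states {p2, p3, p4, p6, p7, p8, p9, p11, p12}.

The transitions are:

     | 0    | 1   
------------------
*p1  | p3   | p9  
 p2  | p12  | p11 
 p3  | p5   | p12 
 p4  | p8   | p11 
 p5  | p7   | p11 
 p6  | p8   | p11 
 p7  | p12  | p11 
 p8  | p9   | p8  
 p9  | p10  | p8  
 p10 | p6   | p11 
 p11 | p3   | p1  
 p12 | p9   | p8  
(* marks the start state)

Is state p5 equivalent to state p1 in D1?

No

States {p2,p4} cannot be reached from the start state, so discard them.
P0 = {p3,p6,p7,p8,p9,p11,p12} | {p1,p5,p10}.
Split {p3,p6,p7,p8,p9,p11,p12} by δ(·,0) → {p6,p7,p8,p11,p12} and {p3,p9}.
On input 0, block {p6,p7,p8,p11,p12} splits into {p8,p11,p12} and {p6,p7}.
On input 1, block {p8,p11,p12} splits into {p8,p12} and {p11}.
Refine {p1,p5,p10} on symbol 0: members go to different blocks, giving {p5,p10} and {p1}.
No further refinement is possible. Final partition (6 blocks): {p8,p12} | {p5,p10} | {p3,p9} | {p6,p7} | {p11} | {p1}.
p5 and p1 end up in different blocks, so they are distinguishable. For instance, the string '00' is accepted from only p5.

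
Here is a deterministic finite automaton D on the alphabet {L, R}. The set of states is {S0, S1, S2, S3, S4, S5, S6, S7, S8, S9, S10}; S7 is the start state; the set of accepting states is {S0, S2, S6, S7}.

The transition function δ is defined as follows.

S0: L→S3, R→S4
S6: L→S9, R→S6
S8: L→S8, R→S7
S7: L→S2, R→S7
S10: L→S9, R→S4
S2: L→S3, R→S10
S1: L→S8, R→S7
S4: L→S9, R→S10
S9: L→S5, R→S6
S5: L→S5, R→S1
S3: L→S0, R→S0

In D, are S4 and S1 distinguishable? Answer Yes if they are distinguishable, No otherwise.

All states are reachable from the start state.
Start with accepting vs non-accepting: {S0,S2,S6,S7} | {S1,S3,S4,S5,S8,S9,S10}.
Split {S0,S2,S6,S7} by δ(·,L) → {S0,S2,S6} and {S7}.
Refine {S0,S2,S6} on symbol R: members go to different blocks, giving {S0,S2} and {S6}.
Split {S1,S3,S4,S5,S8,S9,S10} by δ(·,L) → {S1,S4,S5,S8,S9,S10} and {S3}.
On input R, block {S1,S4,S5,S8,S9,S10} splits into {S4,S5,S10} and {S1,S8} and {S9}.
Split {S4,S5,S10} by δ(·,L) → {S4,S10} and {S5}.
No further refinement is possible. Final partition (8 blocks): {S0,S2} | {S4,S10} | {S7} | {S6} | {S3} | {S1,S8} | {S9} | {S5}.
S4 and S1 end up in different blocks, so they are distinguishable. For instance, the string 'R' is accepted from only S1.

Yes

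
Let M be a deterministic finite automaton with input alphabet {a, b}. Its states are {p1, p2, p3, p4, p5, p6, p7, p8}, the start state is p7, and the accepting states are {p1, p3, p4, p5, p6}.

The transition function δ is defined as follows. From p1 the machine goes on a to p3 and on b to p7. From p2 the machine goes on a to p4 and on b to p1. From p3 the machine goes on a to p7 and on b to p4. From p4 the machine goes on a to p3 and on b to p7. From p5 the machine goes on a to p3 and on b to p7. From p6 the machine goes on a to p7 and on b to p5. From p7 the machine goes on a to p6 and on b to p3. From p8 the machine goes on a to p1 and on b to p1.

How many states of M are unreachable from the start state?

BFS from p7 reaches {p3, p4, p5, p6, p7}; the 3 state(s) p1, p2, p8 are never visited.

3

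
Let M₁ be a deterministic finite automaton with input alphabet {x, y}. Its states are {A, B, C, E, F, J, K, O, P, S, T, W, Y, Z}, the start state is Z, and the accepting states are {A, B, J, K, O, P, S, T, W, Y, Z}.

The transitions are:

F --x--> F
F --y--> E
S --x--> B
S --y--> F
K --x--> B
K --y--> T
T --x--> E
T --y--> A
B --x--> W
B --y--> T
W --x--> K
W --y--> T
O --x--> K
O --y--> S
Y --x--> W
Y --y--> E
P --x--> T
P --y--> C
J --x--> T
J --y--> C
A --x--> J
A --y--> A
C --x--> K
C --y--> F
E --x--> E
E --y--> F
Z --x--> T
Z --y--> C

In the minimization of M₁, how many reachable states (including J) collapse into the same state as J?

First remove the unreachable states {O,P,S,Y}; 10 states remain.
P0 = {A,B,J,K,T,W,Z} | {C,E,F}.
Split {A,B,J,K,T,W,Z} by δ(·,x) → {A,B,J,K,W,Z} and {T}.
Split {A,B,J,K,W,Z} by δ(·,x) → {A,B,K,W} and {J,Z}.
Split {A,B,K,W} by δ(·,x) → {B,K,W} and {A}.
On input x, block {C,E,F} splits into {E,F} and {C}.
Stable partition: {B,K,W} | {E,F} | {T} | {J,Z} | {A} | {C} — 6 equivalence classes.
The equivalence class containing J is {J,Z}, of size 2.

2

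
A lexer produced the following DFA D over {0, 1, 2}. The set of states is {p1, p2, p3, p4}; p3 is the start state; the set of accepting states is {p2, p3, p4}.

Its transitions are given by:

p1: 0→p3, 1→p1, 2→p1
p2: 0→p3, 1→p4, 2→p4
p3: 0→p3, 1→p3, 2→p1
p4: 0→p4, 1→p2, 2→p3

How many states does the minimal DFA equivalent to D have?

2

First remove the unreachable states {p2,p4}; 2 states remain.
Start with accepting vs non-accepting: {p3} | {p1}.
The partition is now stable with 2 blocks: {p3} | {p1}.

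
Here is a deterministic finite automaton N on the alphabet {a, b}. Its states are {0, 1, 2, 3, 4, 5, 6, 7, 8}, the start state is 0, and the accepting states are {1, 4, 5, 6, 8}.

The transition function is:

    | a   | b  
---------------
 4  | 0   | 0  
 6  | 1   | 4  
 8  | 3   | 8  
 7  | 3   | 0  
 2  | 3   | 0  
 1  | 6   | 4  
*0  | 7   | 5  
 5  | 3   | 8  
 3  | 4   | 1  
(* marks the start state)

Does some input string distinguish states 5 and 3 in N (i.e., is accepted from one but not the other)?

First remove the unreachable states {2}; 8 states remain.
Initial partition by acceptance: {1,4,5,6,8} | {0,3,7}.
Split {1,4,5,6,8} by δ(·,a) → {4,5,8} and {1,6}.
Refine {4,5,8} on symbol b: members go to different blocks, giving {5,8} and {4}.
Split {0,3,7} by δ(·,a) → {0,7} and {3}.
Refine {0,7} on symbol a: members go to different blocks, giving {0} and {7}.
Stable partition: {5,8} | {0} | {1,6} | {4} | {3} | {7} — 6 equivalence classes.
5 and 3 end up in different blocks, so they are distinguishable. For instance, the string 'ε' is accepted from only 5.

Yes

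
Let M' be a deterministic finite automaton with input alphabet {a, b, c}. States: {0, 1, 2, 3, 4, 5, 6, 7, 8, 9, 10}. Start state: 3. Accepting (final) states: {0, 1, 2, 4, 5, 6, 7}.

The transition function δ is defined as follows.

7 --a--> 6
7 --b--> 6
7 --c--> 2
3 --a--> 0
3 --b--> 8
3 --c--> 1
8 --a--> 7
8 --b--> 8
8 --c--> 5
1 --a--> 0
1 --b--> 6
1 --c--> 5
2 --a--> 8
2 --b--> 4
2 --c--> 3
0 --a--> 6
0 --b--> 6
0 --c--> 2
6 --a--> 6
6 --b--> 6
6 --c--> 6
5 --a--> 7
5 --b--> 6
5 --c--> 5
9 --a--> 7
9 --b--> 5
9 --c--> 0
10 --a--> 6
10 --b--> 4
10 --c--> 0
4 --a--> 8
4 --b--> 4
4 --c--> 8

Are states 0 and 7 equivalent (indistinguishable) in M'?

Yes

States {9,10} cannot be reached from the start state, so discard them.
Start with accepting vs non-accepting: {0,1,2,4,5,6,7} | {3,8}.
On input a, block {0,1,2,4,5,6,7} splits into {0,1,5,6,7} and {2,4}.
Refine {0,1,5,6,7} on symbol c: members go to different blocks, giving {1,5,6} and {0,7}.
Split {1,5,6} by δ(·,a) → {1,5} and {6}.
The partition is now stable with 5 blocks: {1,5} | {3,8} | {2,4} | {0,7} | {6}.
0 and 7 lie in the same block of the stable partition, so they are equivalent — no string distinguishes them.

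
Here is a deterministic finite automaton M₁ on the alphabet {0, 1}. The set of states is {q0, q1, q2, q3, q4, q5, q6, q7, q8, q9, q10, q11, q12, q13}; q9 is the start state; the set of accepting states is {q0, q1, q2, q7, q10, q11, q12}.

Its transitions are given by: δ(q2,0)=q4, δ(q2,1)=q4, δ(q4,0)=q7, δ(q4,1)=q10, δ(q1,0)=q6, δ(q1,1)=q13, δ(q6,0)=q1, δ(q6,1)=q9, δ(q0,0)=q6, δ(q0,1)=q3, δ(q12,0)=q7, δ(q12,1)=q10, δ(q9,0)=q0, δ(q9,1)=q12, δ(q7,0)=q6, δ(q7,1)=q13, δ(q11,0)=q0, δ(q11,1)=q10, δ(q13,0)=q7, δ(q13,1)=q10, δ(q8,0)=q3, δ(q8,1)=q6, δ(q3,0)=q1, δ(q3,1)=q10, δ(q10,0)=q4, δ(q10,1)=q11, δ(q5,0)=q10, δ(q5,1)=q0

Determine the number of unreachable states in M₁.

3

BFS from q9 reaches {q0, q1, q3, q4, q6, q7, q9, q10, q11, q12, q13}; the 3 state(s) q2, q5, q8 are never visited.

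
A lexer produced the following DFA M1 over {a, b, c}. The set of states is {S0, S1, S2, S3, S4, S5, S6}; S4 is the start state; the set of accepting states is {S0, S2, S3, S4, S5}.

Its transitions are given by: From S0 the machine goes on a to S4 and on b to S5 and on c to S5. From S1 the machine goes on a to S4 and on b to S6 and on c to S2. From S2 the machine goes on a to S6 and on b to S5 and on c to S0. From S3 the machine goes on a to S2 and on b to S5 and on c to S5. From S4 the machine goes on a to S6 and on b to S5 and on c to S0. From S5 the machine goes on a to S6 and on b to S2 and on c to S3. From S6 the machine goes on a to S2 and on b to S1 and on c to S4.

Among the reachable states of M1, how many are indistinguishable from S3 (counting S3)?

Initial partition by acceptance: {S0,S2,S3,S4,S5} | {S1,S6}.
Split {S0,S2,S3,S4,S5} by δ(·,a) → {S2,S4,S5} and {S0,S3}.
Stable partition: {S2,S4,S5} | {S1,S6} | {S0,S3} — 3 equivalence classes.
State S3 belongs to the block {S0,S3}, which has 2 states.

2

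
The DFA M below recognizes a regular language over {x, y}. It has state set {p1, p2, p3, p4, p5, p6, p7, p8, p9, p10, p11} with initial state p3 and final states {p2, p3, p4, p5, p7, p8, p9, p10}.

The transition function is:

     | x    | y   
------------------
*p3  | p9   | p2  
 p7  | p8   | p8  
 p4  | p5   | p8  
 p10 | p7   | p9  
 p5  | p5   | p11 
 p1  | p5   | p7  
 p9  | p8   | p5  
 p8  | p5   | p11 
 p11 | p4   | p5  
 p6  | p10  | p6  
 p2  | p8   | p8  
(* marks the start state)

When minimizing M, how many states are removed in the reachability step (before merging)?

4

BFS from p3 reaches {p2, p3, p4, p5, p8, p9, p11}; the 4 state(s) p1, p6, p7, p10 are never visited.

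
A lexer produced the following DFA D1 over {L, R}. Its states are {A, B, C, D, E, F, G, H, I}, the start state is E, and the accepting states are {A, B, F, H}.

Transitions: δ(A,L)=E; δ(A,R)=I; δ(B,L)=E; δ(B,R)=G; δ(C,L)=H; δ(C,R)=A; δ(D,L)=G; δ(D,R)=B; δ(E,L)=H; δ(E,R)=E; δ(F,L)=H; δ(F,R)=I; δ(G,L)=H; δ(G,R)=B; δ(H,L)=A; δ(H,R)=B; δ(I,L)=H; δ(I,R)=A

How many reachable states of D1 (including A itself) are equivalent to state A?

States {C,D,F} cannot be reached from the start state, so discard them.
P0 = {A,B,H} | {E,G,I}.
Refine {A,B,H} on symbol L: members go to different blocks, giving {A,B} and {H}.
Refine {E,G,I} on symbol R: members go to different blocks, giving {G,I} and {E}.
The partition is now stable with 4 blocks: {A,B} | {G,I} | {H} | {E}.
State A belongs to the block {A,B}, which has 2 states.

2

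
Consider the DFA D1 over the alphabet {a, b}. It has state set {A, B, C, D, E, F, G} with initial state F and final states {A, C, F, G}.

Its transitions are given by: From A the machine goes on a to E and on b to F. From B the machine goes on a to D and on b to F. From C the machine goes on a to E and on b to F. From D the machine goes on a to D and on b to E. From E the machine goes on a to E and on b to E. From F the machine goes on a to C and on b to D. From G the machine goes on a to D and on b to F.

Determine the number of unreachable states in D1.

Starting at F and following transitions, the reachable set is {C, D, E, F}. That leaves A, B, G unreachable — 3 in total.

3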